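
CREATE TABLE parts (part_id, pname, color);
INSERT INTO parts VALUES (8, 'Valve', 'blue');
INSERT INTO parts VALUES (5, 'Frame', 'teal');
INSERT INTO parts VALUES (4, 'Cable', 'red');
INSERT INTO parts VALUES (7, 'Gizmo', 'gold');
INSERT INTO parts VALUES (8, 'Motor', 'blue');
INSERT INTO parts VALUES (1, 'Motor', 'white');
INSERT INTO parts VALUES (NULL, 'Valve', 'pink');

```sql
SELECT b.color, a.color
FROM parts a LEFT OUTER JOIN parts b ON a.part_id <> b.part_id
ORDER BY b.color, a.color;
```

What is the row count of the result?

29

LEFT JOIN keeps every row from `parts a`; unmatched rows get NULL for `parts b`'s columns.
Matching on a.part_id <> b.part_id. A NULL in a compared column never satisfies the condition.
Matched pairs: 28; unmatched a rows kept: 1.
Total: 28 matched + 1 padded = 29 rows.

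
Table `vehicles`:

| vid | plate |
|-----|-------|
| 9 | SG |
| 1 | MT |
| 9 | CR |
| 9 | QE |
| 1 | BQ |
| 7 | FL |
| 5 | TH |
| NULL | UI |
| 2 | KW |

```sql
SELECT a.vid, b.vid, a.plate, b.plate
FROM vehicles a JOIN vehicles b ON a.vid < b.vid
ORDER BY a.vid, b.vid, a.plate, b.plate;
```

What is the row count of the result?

INNER JOIN keeps only pairs where the ON condition holds.
Matching on a.vid < b.vid. A NULL in a compared column never satisfies the condition.
Matched pairs: 24.
Total: 24 rows.

24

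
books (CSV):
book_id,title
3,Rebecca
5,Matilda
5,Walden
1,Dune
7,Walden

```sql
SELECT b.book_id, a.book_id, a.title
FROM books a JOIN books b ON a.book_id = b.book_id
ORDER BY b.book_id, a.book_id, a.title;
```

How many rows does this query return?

INNER JOIN keeps only pairs where the ON condition holds.
Matching on a.book_id = b.book_id.
- a[0] book_id=3 → 1 match(es) in b → 1 row(s).
- a[1] book_id=5 → 2 match(es) in b → 2 row(s).
- a[2] book_id=5 → 2 match(es) in b → 2 row(s).
- a[3] book_id=1 → 1 match(es) in b → 1 row(s).
- a[4] book_id=7 → 1 match(es) in b → 1 row(s).
Total: 7 rows.

7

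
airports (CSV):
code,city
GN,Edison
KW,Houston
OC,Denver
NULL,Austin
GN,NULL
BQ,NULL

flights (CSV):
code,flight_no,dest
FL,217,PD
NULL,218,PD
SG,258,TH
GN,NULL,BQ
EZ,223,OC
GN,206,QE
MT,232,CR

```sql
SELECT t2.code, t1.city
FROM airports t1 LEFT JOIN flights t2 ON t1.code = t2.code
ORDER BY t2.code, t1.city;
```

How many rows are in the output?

LEFT JOIN keeps every row from `airports`; unmatched rows get NULL for `flights`'s columns.
Matching on t1.code = t2.code. A NULL in a compared column never satisfies the condition.
- t1 row (code=GN): matches 2 t2 row(s) → 2 output row(s).
- t1 row (code=KW): no match → kept, t2 columns NULL.
- t1 row (code=OC): no match → kept, t2 columns NULL.
- t1 row (code=NULL): no match → kept, t2 columns NULL.
- t1 row (code=GN): matches 2 t2 row(s) → 2 output row(s).
- t1 row (code=BQ): no match → kept, t2 columns NULL.
Total: 4 matched + 4 padded = 8 rows.

8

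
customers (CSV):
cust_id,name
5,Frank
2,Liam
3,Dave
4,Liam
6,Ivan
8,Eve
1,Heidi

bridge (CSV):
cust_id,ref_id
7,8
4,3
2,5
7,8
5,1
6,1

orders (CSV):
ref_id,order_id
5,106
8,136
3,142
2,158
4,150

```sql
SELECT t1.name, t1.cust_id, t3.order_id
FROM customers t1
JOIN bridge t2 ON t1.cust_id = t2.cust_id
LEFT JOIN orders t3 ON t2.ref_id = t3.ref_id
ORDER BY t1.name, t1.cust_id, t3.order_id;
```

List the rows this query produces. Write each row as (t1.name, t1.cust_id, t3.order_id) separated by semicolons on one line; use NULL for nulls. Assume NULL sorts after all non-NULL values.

Joins associate left-to-right: customers INNER JOIN bridge on cust_id gives 4 intermediate row(s).
Then LEFT JOIN `orders t3` on ref_id: each of those 4 rows is kept; rows whose t2.ref_id has no match in t3 get NULL for t3's columns.

(Frank, 5, NULL); (Ivan, 6, NULL); (Liam, 2, 106); (Liam, 4, 142)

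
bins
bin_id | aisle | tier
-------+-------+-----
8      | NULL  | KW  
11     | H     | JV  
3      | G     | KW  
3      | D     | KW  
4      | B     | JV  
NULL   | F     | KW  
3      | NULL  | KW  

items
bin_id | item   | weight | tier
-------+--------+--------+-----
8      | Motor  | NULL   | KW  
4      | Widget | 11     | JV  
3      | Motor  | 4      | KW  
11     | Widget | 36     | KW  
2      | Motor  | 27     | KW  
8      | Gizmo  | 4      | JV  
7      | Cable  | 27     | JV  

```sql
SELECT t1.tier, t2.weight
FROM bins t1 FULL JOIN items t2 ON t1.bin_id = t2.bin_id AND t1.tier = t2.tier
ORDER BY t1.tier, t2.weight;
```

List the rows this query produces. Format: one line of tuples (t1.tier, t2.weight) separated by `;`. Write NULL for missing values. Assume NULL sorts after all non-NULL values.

(JV, 11); (JV, NULL); (KW, 4); (KW, 4); (KW, 4); (KW, NULL); (KW, NULL); (NULL, 4); (NULL, 27); (NULL, 27); (NULL, 36)

FULL OUTER JOIN keeps every row from both sides; unmatched rows get NULL for the other side's columns.
Matching on t1.bin_id = t2.bin_id AND t1.tier = t2.tier. A NULL in a compared column never satisfies the condition.
- t1 row (bin_id=8, tier=KW): matches 1 t2 row(s) → 1 output row(s).
- t1 row (bin_id=11, tier=JV): no match → kept, t2 columns NULL.
- t1 row (bin_id=3, tier=KW): matches 1 t2 row(s) → 1 output row(s).
- t1 row (bin_id=3, tier=KW): matches 1 t2 row(s) → 1 output row(s).
- t1 row (bin_id=4, tier=JV): matches 1 t2 row(s) → 1 output row(s).
- t1 row (bin_id=NULL, tier=KW): no match → kept, t2 columns NULL.
- t1 row (bin_id=3, tier=KW): matches 1 t2 row(s) → 1 output row(s).
- 4 t2 row(s) had no t1 match → kept, t1 columns NULL.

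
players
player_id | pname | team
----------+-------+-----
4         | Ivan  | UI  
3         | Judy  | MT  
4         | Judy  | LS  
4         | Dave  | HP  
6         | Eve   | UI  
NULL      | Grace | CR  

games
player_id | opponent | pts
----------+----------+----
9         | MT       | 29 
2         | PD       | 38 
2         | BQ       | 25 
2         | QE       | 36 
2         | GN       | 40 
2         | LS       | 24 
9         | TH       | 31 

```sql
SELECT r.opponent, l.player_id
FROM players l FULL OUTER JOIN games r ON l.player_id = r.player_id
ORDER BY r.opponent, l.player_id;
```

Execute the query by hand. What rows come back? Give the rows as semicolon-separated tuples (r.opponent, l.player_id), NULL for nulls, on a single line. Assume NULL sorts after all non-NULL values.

FULL OUTER JOIN keeps every row from both sides; unmatched rows get NULL for the other side's columns.
Matching on l.player_id = r.player_id. A NULL in a compared column never satisfies the condition.
- l row (player_id=4): no match → kept, r columns NULL.
- l row (player_id=3): no match → kept, r columns NULL.
- l row (player_id=4): no match → kept, r columns NULL.
- l row (player_id=4): no match → kept, r columns NULL.
- l row (player_id=6): no match → kept, r columns NULL.
- l row (player_id=NULL): no match → kept, r columns NULL.
- plus 7 unmatched r row(s), each kept with NULL l columns.

(BQ, NULL); (GN, NULL); (LS, NULL); (MT, NULL); (PD, NULL); (QE, NULL); (TH, NULL); (NULL, 3); (NULL, 4); (NULL, 4); (NULL, 4); (NULL, 6); (NULL, NULL)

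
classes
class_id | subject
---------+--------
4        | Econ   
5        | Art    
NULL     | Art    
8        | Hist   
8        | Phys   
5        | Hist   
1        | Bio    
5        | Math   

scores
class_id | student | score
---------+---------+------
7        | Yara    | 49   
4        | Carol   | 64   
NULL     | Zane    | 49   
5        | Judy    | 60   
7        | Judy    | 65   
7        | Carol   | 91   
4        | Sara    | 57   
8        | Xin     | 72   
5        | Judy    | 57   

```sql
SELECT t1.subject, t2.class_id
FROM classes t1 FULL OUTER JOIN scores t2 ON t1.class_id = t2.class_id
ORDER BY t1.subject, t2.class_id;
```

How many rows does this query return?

16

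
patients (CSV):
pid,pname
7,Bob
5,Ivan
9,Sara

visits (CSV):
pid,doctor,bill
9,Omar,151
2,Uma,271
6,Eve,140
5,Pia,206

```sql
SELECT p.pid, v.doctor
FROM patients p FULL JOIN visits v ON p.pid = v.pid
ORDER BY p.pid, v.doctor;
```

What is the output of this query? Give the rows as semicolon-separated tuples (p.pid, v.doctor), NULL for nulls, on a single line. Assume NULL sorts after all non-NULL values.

(5, Pia); (7, NULL); (9, Omar); (NULL, Eve); (NULL, Uma)

FULL OUTER JOIN keeps every row from both sides; unmatched rows get NULL for the other side's columns.
Matching on p.pid = v.pid.
Matched pairs: 2; unmatched p rows kept: 1; unmatched v rows kept: 2.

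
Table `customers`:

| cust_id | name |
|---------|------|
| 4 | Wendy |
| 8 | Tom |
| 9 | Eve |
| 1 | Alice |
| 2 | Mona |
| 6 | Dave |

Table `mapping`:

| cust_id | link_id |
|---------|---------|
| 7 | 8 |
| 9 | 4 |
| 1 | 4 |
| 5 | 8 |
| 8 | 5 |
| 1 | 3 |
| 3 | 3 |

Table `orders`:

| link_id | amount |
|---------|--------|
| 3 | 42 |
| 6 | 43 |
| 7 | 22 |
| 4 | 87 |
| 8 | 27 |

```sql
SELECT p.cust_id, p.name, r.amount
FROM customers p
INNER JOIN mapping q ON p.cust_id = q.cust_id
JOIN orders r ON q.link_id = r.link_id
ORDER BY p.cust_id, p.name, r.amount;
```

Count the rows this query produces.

Joins associate left-to-right: customers INNER JOIN mapping on cust_id gives 4 intermediate row(s).
Then INNER JOIN `orders r` on link_id: keep only rows whose q.link_id appears in r.
Result: 3 row(s).

3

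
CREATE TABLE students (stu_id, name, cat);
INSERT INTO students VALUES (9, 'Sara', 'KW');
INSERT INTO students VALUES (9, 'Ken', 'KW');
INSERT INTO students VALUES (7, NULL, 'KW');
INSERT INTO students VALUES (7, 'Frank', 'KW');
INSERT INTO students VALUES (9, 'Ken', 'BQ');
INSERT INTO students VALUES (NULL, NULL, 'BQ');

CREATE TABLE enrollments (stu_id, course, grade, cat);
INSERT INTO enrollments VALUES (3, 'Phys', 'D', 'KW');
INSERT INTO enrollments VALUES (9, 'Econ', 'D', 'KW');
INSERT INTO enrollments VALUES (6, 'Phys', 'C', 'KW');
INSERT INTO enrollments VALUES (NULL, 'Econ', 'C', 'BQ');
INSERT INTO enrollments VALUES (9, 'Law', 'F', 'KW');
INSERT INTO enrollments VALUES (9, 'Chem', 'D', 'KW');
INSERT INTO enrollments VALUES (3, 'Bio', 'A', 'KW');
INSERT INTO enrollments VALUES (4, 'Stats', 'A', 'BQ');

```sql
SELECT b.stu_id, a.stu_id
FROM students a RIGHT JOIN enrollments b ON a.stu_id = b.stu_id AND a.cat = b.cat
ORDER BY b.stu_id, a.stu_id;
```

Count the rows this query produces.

RIGHT JOIN keeps every row from `enrollments`; unmatched rows get NULL for `students`'s columns.
Matching on a.stu_id = b.stu_id AND a.cat = b.cat. A NULL in a compared column never satisfies the condition.
Matched pairs: 6; unmatched b rows kept: 5.
Total: 6 matched + 5 padded = 11 rows.

11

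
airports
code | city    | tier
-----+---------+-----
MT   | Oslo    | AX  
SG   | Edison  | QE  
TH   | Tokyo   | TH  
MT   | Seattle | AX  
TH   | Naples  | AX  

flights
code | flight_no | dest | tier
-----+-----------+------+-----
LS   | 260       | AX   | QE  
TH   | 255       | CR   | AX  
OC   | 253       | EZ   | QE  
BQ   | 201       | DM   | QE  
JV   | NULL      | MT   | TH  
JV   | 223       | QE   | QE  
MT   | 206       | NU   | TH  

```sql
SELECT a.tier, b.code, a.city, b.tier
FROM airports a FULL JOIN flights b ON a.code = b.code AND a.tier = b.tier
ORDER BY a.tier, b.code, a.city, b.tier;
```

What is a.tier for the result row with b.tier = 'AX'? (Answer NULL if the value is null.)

FULL OUTER JOIN keeps every row from both sides; unmatched rows get NULL for the other side's columns.
Matching on a.code = b.code AND a.tier = b.tier.
Matched pairs: 1; unmatched a rows kept: 4; unmatched b rows kept: 6.

AX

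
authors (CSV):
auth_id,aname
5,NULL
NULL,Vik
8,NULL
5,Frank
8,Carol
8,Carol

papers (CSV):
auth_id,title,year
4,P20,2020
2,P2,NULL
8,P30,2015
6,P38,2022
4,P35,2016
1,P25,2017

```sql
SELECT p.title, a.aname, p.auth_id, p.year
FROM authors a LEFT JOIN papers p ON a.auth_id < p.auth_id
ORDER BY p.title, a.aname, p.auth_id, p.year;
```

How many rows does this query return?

8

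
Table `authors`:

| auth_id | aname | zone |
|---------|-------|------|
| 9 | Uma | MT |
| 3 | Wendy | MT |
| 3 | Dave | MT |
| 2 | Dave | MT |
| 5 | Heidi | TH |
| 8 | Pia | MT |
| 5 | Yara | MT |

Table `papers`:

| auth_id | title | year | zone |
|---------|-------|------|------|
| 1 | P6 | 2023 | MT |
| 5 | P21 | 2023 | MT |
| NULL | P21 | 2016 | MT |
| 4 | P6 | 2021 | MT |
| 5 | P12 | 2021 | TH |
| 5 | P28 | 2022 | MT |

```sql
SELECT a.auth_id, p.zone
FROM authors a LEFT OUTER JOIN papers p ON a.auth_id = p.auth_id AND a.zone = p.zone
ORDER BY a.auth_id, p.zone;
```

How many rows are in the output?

8

LEFT JOIN keeps every row from `authors`; unmatched rows get NULL for `papers`'s columns.
Matching on a.auth_id = p.auth_id AND a.zone = p.zone. A NULL in a compared column never satisfies the condition.
- a (auth_id=9, zone=MT) has no partner → padded with NULL.
- a (auth_id=3, zone=MT) has no partner → padded with NULL.
- a (auth_id=3, zone=MT) has no partner → padded with NULL.
- a (auth_id=2, zone=MT) has no partner → padded with NULL.
- a (auth_id=5, zone=TH) pairs with 1 row(s) of p.
- a (auth_id=8, zone=MT) has no partner → padded with NULL.
- a (auth_id=5, zone=MT) pairs with 2 row(s) of p.
Total: 3 matched + 5 padded = 8 rows.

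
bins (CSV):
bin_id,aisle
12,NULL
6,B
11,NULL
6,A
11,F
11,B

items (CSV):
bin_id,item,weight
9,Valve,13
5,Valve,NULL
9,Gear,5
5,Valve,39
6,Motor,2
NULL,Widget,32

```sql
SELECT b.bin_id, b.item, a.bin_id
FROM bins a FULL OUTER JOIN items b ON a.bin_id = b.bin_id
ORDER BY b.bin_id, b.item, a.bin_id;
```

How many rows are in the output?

11

FULL OUTER JOIN keeps every row from both sides; unmatched rows get NULL for the other side's columns.
Matching on a.bin_id = b.bin_id. A NULL in a compared column never satisfies the condition.
- a[0] bin_id=12 → no match; kept with NULLs on the b side.
- a[1] bin_id=6 → 1 match(es) in b → 1 row(s).
- a[2] bin_id=11 → no match; kept with NULLs on the b side.
- a[3] bin_id=6 → 1 match(es) in b → 1 row(s).
- a[4] bin_id=11 → no match; kept with NULLs on the b side.
- a[5] bin_id=11 → no match; kept with NULLs on the b side.
- 5 b row(s) had no a match → kept, a columns NULL.
Total: 2 matched + 9 padded = 11 rows.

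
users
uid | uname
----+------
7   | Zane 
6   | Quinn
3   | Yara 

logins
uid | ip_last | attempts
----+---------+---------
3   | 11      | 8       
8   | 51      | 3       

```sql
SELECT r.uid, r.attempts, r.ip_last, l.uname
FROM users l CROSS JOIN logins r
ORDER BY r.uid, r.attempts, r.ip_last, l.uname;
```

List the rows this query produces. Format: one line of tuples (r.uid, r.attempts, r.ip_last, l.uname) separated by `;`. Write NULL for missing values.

(3, 8, 11, Quinn); (3, 8, 11, Yara); (3, 8, 11, Zane); (8, 3, 51, Quinn); (8, 3, 51, Yara); (8, 3, 51, Zane)

CROSS JOIN pairs every row of `users` with every row of `logins`: 3 × 2 = 6 rows.
After projecting and ordering:
r.uid | r.attempts | r.ip_last | l.uname
3 | 8 | 11 | Quinn
3 | 8 | 11 | Yara
3 | 8 | 11 | Zane
8 | 3 | 51 | Quinn
8 | 3 | 51 | Yara
8 | 3 | 51 | Zane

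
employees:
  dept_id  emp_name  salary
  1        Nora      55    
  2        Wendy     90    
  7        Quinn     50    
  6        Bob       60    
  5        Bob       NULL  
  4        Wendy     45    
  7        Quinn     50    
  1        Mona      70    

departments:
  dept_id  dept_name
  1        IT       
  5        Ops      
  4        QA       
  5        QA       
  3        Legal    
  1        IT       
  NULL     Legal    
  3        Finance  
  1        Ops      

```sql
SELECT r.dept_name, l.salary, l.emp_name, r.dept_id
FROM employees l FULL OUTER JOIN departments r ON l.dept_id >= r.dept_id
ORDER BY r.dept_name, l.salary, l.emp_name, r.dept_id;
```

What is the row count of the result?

FULL OUTER JOIN keeps every row from both sides; unmatched rows get NULL for the other side's columns.
Matching on l.dept_id >= r.dept_id. A NULL in a compared column never satisfies the condition.
Matched pairs: 47; unmatched l rows kept: 0; unmatched r rows kept: 1.
Total: 47 matched + 1 padded = 48 rows.

48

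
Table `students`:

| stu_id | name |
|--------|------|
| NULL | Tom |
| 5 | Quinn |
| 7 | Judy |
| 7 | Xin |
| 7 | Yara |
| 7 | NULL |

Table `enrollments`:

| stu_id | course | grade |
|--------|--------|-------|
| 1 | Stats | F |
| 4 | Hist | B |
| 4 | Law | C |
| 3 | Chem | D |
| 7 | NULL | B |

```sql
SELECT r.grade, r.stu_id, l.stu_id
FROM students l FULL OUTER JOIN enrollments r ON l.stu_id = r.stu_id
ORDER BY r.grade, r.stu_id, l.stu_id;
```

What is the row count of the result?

10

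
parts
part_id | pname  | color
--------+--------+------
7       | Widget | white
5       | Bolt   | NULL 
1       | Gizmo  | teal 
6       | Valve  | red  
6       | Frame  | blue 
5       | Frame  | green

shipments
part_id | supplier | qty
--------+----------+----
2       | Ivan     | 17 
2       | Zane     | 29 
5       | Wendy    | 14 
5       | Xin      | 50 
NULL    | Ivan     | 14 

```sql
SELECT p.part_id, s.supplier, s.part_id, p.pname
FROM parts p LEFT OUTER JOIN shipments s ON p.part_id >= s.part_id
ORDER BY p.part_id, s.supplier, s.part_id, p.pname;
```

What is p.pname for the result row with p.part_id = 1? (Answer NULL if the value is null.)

LEFT JOIN keeps every row from `parts`; unmatched rows get NULL for `shipments`'s columns.
Matching on p.part_id >= s.part_id. A NULL in a compared column never satisfies the condition.
Matched pairs: 20; unmatched p rows kept: 1.

Gizmo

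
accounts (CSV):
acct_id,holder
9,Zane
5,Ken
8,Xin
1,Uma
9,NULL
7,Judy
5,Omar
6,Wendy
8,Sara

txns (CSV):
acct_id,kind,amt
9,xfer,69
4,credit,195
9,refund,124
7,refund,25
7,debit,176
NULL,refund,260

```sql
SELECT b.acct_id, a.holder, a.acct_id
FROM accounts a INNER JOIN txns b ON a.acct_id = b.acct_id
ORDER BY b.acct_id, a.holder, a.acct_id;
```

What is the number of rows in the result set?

INNER JOIN keeps only pairs where the ON condition holds.
Matching on a.acct_id = b.acct_id. A NULL in a compared column never satisfies the condition.
- acct_id=9: 2 matching b row(s), so 2 row(s) emitted.
- acct_id=5: no matching b row, dropped.
- acct_id=8: no matching b row, dropped.
- acct_id=1: no matching b row, dropped.
- acct_id=9: 2 matching b row(s), so 2 row(s) emitted.
- acct_id=7: 2 matching b row(s), so 2 row(s) emitted.
- acct_id=5: no matching b row, dropped.
- acct_id=6: no matching b row, dropped.
- acct_id=8: no matching b row, dropped.
Total: 6 rows.

6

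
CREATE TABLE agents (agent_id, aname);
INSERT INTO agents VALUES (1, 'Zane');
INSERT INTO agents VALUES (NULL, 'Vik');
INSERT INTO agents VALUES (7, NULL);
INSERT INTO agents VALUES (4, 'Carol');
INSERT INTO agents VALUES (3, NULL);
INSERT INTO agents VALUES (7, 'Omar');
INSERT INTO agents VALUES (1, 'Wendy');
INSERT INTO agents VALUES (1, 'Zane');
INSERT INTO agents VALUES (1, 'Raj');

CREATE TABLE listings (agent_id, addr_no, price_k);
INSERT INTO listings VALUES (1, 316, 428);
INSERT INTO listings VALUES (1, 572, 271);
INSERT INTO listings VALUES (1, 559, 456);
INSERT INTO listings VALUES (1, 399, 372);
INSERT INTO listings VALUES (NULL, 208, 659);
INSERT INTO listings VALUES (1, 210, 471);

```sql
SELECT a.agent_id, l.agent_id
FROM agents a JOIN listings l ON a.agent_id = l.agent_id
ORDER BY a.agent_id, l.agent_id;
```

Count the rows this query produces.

INNER JOIN keeps only pairs where the ON condition holds.
Matching on a.agent_id = l.agent_id. A NULL in a compared column never satisfies the condition.
Matched pairs: 20.
Total: 20 rows.

20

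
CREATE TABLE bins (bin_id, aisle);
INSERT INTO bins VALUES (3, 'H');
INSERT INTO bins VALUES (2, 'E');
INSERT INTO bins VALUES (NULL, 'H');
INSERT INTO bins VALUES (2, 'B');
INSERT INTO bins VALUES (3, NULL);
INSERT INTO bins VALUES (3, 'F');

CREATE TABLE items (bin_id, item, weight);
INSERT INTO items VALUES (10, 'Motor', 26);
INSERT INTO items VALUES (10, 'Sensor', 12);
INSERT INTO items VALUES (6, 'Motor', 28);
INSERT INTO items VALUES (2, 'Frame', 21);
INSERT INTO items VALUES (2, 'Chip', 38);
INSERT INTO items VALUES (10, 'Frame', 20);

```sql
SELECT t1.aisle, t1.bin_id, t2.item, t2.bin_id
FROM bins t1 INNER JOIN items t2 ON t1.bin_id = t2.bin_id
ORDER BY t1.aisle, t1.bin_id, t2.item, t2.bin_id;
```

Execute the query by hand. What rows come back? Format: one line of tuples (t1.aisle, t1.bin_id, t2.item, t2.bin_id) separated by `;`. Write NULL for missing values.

(B, 2, Chip, 2); (B, 2, Frame, 2); (E, 2, Chip, 2); (E, 2, Frame, 2)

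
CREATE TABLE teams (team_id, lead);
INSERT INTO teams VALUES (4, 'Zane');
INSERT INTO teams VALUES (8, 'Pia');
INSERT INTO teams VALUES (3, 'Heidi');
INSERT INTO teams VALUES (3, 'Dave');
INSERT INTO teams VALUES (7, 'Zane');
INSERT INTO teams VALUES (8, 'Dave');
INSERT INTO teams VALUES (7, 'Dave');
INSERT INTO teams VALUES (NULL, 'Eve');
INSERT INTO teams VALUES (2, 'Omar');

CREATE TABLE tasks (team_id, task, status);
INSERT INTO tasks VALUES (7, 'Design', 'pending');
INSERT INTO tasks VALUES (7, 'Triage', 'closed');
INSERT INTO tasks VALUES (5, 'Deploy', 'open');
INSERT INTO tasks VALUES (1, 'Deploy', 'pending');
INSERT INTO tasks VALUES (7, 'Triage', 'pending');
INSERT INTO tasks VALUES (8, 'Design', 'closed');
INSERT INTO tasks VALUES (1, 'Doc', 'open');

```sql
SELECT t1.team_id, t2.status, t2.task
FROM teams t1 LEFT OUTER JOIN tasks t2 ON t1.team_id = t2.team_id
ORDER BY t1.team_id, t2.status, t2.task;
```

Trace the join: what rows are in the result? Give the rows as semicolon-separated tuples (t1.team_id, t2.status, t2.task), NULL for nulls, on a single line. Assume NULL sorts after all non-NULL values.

(2, NULL, NULL); (3, NULL, NULL); (3, NULL, NULL); (4, NULL, NULL); (7, closed, Triage); (7, closed, Triage); (7, pending, Design); (7, pending, Design); (7, pending, Triage); (7, pending, Triage); (8, closed, Design); (8, closed, Design); (NULL, NULL, NULL)

LEFT JOIN keeps every row from `teams`; unmatched rows get NULL for `tasks`'s columns.
Matching on t1.team_id = t2.team_id. A NULL in a compared column never satisfies the condition.
- t1 (team_id=4) has no partner → padded with NULL.
- t1 (team_id=8) pairs with 1 row(s) of t2.
- t1 (team_id=3) has no partner → padded with NULL.
- t1 (team_id=3) has no partner → padded with NULL.
- t1 (team_id=7) pairs with 3 row(s) of t2.
- t1 (team_id=8) pairs with 1 row(s) of t2.
- t1 (team_id=7) pairs with 3 row(s) of t2.
- t1 (team_id=NULL) has no partner → padded with NULL.
- t1 (team_id=2) has no partner → padded with NULL.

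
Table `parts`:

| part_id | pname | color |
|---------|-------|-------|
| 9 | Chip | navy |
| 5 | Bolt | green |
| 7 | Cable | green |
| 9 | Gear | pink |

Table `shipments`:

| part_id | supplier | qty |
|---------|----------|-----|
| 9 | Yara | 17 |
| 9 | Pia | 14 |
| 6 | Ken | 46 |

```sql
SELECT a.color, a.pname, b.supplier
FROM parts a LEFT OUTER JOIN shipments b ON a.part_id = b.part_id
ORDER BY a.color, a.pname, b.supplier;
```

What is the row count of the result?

LEFT JOIN keeps every row from `parts`; unmatched rows get NULL for `shipments`'s columns.
Matching on a.part_id = b.part_id.
Matched pairs: 4; unmatched a rows kept: 2.
Total: 4 matched + 2 padded = 6 rows.

6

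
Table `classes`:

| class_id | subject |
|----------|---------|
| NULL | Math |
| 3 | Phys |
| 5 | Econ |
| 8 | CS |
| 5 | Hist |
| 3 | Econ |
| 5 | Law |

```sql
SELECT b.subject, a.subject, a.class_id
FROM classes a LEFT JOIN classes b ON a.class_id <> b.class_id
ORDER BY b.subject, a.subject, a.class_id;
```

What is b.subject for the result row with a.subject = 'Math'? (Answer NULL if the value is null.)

NULL

LEFT JOIN keeps every row from `classes a`; unmatched rows get NULL for `classes b`'s columns.
Matching on a.class_id <> b.class_id. A NULL in a compared column never satisfies the condition.
- a row (class_id=NULL): no match → kept, b columns NULL.
- a row (class_id=3): matches 4 b row(s) → 4 output row(s).
- a row (class_id=5): matches 3 b row(s) → 3 output row(s).
- a row (class_id=8): matches 5 b row(s) → 5 output row(s).
- a row (class_id=5): matches 3 b row(s) → 3 output row(s).
- a row (class_id=3): matches 4 b row(s) → 4 output row(s).
- a row (class_id=5): matches 3 b row(s) → 3 output row(s).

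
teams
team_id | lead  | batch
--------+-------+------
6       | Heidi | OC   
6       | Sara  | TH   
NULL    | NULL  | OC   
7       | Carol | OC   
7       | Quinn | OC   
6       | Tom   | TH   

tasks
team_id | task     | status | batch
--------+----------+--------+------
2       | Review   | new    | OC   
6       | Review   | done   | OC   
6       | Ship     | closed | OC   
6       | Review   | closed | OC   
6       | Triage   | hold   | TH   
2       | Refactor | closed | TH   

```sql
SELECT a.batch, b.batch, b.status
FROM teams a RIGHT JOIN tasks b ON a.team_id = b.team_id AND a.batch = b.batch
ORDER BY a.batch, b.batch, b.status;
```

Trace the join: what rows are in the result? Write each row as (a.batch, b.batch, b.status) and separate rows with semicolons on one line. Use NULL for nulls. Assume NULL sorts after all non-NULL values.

(OC, OC, closed); (OC, OC, closed); (OC, OC, done); (TH, TH, hold); (TH, TH, hold); (NULL, OC, new); (NULL, TH, closed)

RIGHT JOIN keeps every row from `tasks`; unmatched rows get NULL for `teams`'s columns.
Matching on a.team_id = b.team_id AND a.batch = b.batch. A NULL in a compared column never satisfies the condition.
- a[0] team_id=6, batch=OC → 3 match(es) in b → 3 row(s).
- a[1] team_id=6, batch=TH → 1 match(es) in b → 1 row(s).
- a[2] team_id=NULL, batch=OC → no match.
- a[3] team_id=7, batch=OC → no match.
- a[4] team_id=7, batch=OC → no match.
- a[5] team_id=6, batch=TH → 1 match(es) in b → 1 row(s).
- plus 2 unmatched b row(s), each kept with NULL a columns.
After projecting and ordering:
a.batch | b.batch | b.status
OC | OC | closed
OC | OC | closed
OC | OC | done
TH | TH | hold
TH | TH | hold
NULL | OC | new
NULL | TH | closed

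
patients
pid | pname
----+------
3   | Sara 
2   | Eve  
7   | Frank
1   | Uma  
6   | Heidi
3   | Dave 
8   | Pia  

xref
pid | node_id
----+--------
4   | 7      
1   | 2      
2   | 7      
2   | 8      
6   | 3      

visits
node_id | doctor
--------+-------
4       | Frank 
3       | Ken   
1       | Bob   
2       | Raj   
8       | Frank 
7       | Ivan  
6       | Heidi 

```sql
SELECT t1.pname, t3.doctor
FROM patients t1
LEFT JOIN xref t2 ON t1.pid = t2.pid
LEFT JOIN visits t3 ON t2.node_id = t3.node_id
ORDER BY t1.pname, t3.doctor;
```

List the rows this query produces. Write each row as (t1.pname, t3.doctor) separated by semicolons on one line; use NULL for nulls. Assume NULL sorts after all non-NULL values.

(Dave, NULL); (Eve, Frank); (Eve, Ivan); (Frank, NULL); (Heidi, Ken); (Pia, NULL); (Sara, NULL); (Uma, Raj)

Evaluate left to right. First `patients t1 LEFT JOIN xref t2` on pid: 8 row(s).
Then LEFT JOIN `visits t3` on node_id: each of those 8 rows is kept; rows whose t2.node_id has no match in t3 get NULL for t3's columns.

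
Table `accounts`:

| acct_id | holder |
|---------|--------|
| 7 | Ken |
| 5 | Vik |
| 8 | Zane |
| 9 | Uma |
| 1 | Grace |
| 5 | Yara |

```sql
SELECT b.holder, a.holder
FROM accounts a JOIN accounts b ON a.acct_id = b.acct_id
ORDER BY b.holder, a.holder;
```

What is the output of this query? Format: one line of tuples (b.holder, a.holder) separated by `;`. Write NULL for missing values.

INNER JOIN keeps only pairs where the ON condition holds.
Matching on a.acct_id = b.acct_id.
- a[0] acct_id=7 → 1 match(es) in b → 1 row(s).
- a[1] acct_id=5 → 2 match(es) in b → 2 row(s).
- a[2] acct_id=8 → 1 match(es) in b → 1 row(s).
- a[3] acct_id=9 → 1 match(es) in b → 1 row(s).
- a[4] acct_id=1 → 1 match(es) in b → 1 row(s).
- a[5] acct_id=5 → 2 match(es) in b → 2 row(s).
After projecting and ordering:
b.holder | a.holder
Grace | Grace
Ken | Ken
Uma | Uma
Vik | Vik
Vik | Yara
Yara | Vik
Yara | Yara
Zane | Zane

(Grace, Grace); (Ken, Ken); (Uma, Uma); (Vik, Vik); (Vik, Yara); (Yara, Vik); (Yara, Yara); (Zane, Zane)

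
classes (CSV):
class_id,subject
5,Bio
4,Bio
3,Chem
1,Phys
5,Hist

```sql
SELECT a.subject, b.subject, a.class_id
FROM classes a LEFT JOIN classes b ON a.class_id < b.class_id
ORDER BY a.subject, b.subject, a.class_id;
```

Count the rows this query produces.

LEFT JOIN keeps every row from `classes a`; unmatched rows get NULL for `classes b`'s columns.
Matching on a.class_id < b.class_id.
Matched pairs: 9; unmatched a rows kept: 2.
Total: 9 matched + 2 padded = 11 rows.

11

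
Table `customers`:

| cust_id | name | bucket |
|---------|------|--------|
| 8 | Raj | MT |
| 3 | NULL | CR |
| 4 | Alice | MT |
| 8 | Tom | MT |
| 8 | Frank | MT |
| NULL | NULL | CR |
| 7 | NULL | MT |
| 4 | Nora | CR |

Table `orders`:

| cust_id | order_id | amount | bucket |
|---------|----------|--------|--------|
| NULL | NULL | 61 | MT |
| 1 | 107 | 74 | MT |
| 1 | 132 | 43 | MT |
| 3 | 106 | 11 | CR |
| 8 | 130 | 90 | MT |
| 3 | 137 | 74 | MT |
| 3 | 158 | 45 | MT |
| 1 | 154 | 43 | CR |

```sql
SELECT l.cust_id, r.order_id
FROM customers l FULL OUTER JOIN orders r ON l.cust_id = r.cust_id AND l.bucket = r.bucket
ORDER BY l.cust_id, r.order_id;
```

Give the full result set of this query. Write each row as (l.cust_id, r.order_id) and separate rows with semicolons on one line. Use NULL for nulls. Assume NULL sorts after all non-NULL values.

(3, 106); (4, NULL); (4, NULL); (7, NULL); (8, 130); (8, 130); (8, 130); (NULL, 107); (NULL, 132); (NULL, 137); (NULL, 154); (NULL, 158); (NULL, NULL); (NULL, NULL)

FULL OUTER JOIN keeps every row from both sides; unmatched rows get NULL for the other side's columns.
Matching on l.cust_id = r.cust_id AND l.bucket = r.bucket. A NULL in a compared column never satisfies the condition.
- l[0] cust_id=8, bucket=MT → 1 match(es) in r → 1 row(s).
- l[1] cust_id=3, bucket=CR → 1 match(es) in r → 1 row(s).
- l[2] cust_id=4, bucket=MT → no match; kept with NULLs on the r side.
- l[3] cust_id=8, bucket=MT → 1 match(es) in r → 1 row(s).
- l[4] cust_id=8, bucket=MT → 1 match(es) in r → 1 row(s).
- l[5] cust_id=NULL, bucket=CR → no match; kept with NULLs on the r side.
- l[6] cust_id=7, bucket=MT → no match; kept with NULLs on the r side.
- l[7] cust_id=4, bucket=CR → no match; kept with NULLs on the r side.
- 6 r row(s) had no l match → kept, l columns NULL.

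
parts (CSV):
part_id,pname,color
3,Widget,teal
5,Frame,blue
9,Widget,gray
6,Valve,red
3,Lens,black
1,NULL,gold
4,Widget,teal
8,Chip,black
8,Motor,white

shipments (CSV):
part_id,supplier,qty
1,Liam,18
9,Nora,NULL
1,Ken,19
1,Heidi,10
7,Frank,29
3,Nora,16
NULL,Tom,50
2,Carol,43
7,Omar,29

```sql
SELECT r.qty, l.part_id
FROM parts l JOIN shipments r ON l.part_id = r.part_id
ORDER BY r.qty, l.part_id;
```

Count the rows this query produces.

INNER JOIN keeps only pairs where the ON condition holds.
Matching on l.part_id = r.part_id. A NULL in a compared column never satisfies the condition.
- part_id=3: 1 matching r row(s), so 1 row(s) emitted.
- part_id=5: no matching r row, dropped.
- part_id=9: 1 matching r row(s), so 1 row(s) emitted.
- part_id=6: no matching r row, dropped.
- part_id=3: 1 matching r row(s), so 1 row(s) emitted.
- part_id=1: 3 matching r row(s), so 3 row(s) emitted.
- part_id=4: no matching r row, dropped.
- part_id=8: no matching r row, dropped.
- part_id=8: no matching r row, dropped.
Total: 6 rows.

6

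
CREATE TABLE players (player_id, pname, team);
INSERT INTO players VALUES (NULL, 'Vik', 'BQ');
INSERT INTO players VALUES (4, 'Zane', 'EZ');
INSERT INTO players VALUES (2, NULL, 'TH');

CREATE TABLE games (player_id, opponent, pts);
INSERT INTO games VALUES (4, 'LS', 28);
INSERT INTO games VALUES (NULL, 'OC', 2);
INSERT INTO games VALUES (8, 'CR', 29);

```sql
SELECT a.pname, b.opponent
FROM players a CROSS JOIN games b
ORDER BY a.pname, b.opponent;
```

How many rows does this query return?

9

CROSS JOIN pairs every row of `players` with every row of `games`: 3 × 3 = 9 rows.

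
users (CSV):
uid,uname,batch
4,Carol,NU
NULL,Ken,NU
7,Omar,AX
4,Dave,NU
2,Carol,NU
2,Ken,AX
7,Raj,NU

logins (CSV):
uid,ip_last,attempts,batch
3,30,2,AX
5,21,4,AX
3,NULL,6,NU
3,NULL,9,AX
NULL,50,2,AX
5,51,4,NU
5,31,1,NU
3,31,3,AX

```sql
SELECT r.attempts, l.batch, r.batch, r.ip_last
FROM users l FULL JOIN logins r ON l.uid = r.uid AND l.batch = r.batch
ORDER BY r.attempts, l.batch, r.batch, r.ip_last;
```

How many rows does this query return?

FULL OUTER JOIN keeps every row from both sides; unmatched rows get NULL for the other side's columns.
Matching on l.uid = r.uid AND l.batch = r.batch. A NULL in a compared column never satisfies the condition.
- l row (uid=4, batch=NU): no match → kept, r columns NULL.
- l row (uid=NULL, batch=NU): no match → kept, r columns NULL.
- l row (uid=7, batch=AX): no match → kept, r columns NULL.
- l row (uid=4, batch=NU): no match → kept, r columns NULL.
- l row (uid=2, batch=NU): no match → kept, r columns NULL.
- l row (uid=2, batch=AX): no match → kept, r columns NULL.
- l row (uid=7, batch=NU): no match → kept, r columns NULL.
- plus 8 unmatched r row(s), each kept with NULL l columns.
Total: 0 matched + 15 padded = 15 rows.

15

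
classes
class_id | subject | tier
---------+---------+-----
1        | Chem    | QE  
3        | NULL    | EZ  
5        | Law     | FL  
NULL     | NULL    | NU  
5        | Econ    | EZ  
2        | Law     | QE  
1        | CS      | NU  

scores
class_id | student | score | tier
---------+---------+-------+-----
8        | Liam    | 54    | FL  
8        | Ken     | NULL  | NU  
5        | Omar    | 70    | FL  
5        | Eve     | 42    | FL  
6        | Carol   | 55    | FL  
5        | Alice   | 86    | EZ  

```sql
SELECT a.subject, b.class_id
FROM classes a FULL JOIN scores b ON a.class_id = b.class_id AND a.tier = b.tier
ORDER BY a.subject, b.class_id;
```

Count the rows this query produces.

11

FULL OUTER JOIN keeps every row from both sides; unmatched rows get NULL for the other side's columns.
Matching on a.class_id = b.class_id AND a.tier = b.tier. A NULL in a compared column never satisfies the condition.
Matched pairs: 3; unmatched a rows kept: 5; unmatched b rows kept: 3.
Total: 3 matched + 8 padded = 11 rows.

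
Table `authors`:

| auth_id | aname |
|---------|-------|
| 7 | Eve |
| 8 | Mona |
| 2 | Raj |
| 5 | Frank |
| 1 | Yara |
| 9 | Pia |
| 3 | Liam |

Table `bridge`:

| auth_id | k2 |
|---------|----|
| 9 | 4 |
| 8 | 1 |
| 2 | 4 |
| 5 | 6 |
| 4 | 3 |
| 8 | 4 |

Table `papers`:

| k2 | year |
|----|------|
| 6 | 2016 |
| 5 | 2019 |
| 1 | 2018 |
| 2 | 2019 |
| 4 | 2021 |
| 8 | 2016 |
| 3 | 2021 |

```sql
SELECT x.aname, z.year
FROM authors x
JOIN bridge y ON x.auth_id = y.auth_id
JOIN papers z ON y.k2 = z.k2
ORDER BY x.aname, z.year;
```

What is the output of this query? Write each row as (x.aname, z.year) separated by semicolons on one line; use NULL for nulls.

(Frank, 2016); (Mona, 2018); (Mona, 2021); (Pia, 2021); (Raj, 2021)

Joins associate left-to-right: authors INNER JOIN bridge on auth_id gives 5 intermediate row(s).
Then INNER JOIN `papers z` on k2: keep only rows whose y.k2 appears in z.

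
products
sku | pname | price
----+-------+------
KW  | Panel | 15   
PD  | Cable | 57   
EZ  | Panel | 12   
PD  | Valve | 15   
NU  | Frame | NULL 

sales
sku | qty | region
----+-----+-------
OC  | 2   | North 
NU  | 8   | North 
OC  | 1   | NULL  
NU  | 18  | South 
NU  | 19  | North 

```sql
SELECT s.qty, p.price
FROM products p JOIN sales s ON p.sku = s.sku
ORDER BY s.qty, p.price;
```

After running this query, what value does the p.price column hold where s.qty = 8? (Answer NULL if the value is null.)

INNER JOIN keeps only pairs where the ON condition holds.
Matching on p.sku = s.sku.
- p row (sku=KW): no match → dropped.
- p row (sku=PD): no match → dropped.
- p row (sku=EZ): no match → dropped.
- p row (sku=PD): no match → dropped.
- p row (sku=NU): matches 3 s row(s) → 3 output row(s).

NULL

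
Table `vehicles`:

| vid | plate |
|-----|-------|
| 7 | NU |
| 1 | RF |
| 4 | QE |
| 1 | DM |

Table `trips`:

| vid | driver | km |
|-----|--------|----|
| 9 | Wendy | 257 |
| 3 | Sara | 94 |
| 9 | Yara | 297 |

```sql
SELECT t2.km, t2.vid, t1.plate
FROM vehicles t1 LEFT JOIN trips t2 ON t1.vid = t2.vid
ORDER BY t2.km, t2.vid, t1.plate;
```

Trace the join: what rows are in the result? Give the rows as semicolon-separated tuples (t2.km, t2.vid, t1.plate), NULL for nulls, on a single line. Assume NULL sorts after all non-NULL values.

(NULL, NULL, DM); (NULL, NULL, NU); (NULL, NULL, QE); (NULL, NULL, RF)

LEFT JOIN keeps every row from `vehicles`; unmatched rows get NULL for `trips`'s columns.
Matching on t1.vid = t2.vid.
Matched pairs: 0; unmatched t1 rows kept: 4.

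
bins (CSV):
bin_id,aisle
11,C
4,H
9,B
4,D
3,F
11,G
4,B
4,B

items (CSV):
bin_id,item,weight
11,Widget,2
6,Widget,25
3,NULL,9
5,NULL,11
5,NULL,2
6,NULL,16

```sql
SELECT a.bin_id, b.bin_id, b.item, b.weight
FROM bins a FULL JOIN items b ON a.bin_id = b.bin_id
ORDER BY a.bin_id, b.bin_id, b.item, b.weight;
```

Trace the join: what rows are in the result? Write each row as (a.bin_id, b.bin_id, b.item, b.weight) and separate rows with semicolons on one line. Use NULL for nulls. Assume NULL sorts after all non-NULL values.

(3, 3, NULL, 9); (4, NULL, NULL, NULL); (4, NULL, NULL, NULL); (4, NULL, NULL, NULL); (4, NULL, NULL, NULL); (9, NULL, NULL, NULL); (11, 11, Widget, 2); (11, 11, Widget, 2); (NULL, 5, NULL, 2); (NULL, 5, NULL, 11); (NULL, 6, Widget, 25); (NULL, 6, NULL, 16)

FULL OUTER JOIN keeps every row from both sides; unmatched rows get NULL for the other side's columns.
Matching on a.bin_id = b.bin_id.
- a row (bin_id=11): matches 1 b row(s) → 1 output row(s).
- a row (bin_id=4): no match → kept, b columns NULL.
- a row (bin_id=9): no match → kept, b columns NULL.
- a row (bin_id=4): no match → kept, b columns NULL.
- a row (bin_id=3): matches 1 b row(s) → 1 output row(s).
- a row (bin_id=11): matches 1 b row(s) → 1 output row(s).
- a row (bin_id=4): no match → kept, b columns NULL.
- a row (bin_id=4): no match → kept, b columns NULL.
- 4 row(s) from b found no a partner → padded with NULL.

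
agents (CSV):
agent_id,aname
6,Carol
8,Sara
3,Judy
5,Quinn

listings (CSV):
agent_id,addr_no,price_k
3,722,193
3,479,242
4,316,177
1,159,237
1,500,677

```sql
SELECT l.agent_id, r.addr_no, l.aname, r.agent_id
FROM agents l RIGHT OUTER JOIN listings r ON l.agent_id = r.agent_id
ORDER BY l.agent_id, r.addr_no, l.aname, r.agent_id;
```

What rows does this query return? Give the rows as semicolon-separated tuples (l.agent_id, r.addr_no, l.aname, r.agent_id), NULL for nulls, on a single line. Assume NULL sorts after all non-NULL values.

RIGHT JOIN keeps every row from `listings`; unmatched rows get NULL for `agents`'s columns.
Matching on l.agent_id = r.agent_id.
- agent_id=6: no matching r row.
- agent_id=8: no matching r row.
- agent_id=3: 2 matching r row(s), so 2 row(s) emitted.
- agent_id=5: no matching r row.
- 3 row(s) from r found no l partner → padded with NULL.
After projecting and ordering:
l.agent_id | r.addr_no | l.aname | r.agent_id
3 | 479 | Judy | 3
3 | 722 | Judy | 3
NULL | 159 | NULL | 1
NULL | 316 | NULL | 4
NULL | 500 | NULL | 1

(3, 479, Judy, 3); (3, 722, Judy, 3); (NULL, 159, NULL, 1); (NULL, 316, NULL, 4); (NULL, 500, NULL, 1)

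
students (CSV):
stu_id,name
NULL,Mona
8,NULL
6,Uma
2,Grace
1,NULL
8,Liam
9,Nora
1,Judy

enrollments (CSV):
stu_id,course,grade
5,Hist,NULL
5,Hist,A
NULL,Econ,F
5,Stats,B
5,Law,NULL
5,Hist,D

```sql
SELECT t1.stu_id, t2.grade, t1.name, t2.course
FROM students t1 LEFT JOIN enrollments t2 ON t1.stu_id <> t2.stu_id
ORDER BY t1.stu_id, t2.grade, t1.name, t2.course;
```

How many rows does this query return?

36

LEFT JOIN keeps every row from `students`; unmatched rows get NULL for `enrollments`'s columns.
Matching on t1.stu_id <> t2.stu_id. A NULL in a compared column never satisfies the condition.
Matched pairs: 35; unmatched t1 rows kept: 1.
Total: 35 matched + 1 padded = 36 rows.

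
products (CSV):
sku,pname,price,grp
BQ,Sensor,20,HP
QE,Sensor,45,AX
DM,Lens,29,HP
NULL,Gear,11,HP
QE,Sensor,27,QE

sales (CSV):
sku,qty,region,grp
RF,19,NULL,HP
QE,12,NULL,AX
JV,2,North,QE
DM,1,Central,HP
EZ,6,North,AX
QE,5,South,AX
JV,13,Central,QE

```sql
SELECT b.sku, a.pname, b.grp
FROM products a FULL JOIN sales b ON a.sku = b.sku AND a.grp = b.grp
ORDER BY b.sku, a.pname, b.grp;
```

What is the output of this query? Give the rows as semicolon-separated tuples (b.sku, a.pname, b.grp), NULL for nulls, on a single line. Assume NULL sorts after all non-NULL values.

(DM, Lens, HP); (EZ, NULL, AX); (JV, NULL, QE); (JV, NULL, QE); (QE, Sensor, AX); (QE, Sensor, AX); (RF, NULL, HP); (NULL, Gear, NULL); (NULL, Sensor, NULL); (NULL, Sensor, NULL)

FULL OUTER JOIN keeps every row from both sides; unmatched rows get NULL for the other side's columns.
Matching on a.sku = b.sku AND a.grp = b.grp. A NULL in a compared column never satisfies the condition.
Matched pairs: 3; unmatched a rows kept: 3; unmatched b rows kept: 4.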